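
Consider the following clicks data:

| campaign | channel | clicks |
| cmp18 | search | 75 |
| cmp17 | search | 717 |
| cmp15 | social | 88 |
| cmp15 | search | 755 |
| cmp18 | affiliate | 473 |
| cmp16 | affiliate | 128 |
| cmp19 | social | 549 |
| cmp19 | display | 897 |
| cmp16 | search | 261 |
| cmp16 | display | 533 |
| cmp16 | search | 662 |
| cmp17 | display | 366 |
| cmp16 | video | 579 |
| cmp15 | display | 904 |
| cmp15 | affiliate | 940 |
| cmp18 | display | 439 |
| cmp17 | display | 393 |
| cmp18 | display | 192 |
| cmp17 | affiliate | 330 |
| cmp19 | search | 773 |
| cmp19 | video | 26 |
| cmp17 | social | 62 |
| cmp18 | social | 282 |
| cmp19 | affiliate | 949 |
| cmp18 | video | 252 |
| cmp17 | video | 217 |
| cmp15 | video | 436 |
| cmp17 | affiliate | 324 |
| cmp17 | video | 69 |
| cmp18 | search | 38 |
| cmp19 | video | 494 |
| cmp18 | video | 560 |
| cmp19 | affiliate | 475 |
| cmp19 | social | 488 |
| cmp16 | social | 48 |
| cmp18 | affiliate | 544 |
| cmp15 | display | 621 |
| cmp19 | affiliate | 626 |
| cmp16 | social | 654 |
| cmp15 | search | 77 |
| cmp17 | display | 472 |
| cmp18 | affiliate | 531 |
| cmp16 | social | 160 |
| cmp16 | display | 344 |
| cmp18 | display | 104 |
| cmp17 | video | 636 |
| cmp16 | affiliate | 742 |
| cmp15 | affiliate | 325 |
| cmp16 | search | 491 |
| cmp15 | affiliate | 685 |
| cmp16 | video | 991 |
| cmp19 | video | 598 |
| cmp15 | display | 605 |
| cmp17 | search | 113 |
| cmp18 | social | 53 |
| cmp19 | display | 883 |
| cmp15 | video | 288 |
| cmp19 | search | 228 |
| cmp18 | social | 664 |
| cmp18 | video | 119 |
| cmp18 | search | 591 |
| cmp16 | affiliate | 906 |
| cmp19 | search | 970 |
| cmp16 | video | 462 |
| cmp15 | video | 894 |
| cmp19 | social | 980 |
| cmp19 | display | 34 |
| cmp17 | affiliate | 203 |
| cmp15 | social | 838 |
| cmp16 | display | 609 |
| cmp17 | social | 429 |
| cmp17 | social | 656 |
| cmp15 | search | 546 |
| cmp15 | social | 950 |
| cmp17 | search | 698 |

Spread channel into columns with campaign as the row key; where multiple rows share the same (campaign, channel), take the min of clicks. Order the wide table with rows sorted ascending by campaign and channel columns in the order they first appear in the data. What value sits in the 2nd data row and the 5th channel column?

462

With rows sorted ascending by campaign, row 2 is campaign=cmp16. channel columns in first-appearance order: search, social, affiliate, display, video; column 5 is video.
Long rows with campaign=cmp16, channel=video: min(579, 991, 462) = 462.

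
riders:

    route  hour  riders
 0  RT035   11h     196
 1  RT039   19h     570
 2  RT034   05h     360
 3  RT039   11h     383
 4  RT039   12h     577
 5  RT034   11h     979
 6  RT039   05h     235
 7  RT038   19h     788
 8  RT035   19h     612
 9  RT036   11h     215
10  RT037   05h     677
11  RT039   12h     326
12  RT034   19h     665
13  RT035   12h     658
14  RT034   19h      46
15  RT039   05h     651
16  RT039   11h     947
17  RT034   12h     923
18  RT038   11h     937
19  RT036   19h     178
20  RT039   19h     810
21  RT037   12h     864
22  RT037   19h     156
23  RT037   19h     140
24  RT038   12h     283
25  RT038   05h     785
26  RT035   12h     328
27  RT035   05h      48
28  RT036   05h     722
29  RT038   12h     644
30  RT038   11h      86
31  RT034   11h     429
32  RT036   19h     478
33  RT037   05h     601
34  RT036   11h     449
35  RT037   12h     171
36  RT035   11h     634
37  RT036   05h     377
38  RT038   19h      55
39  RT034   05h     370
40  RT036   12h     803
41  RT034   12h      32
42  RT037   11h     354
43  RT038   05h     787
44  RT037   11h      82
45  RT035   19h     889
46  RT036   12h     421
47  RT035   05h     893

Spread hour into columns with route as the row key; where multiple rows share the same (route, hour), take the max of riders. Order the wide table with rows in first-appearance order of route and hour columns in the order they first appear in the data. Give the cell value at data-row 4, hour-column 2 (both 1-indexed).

With rows in first-appearance order of route, row 4 is route=RT038. hour columns in first-appearance order: 11h, 19h, 05h, 12h; column 2 is 19h.
Long rows with route=RT038, hour=19h: max(788, 55) = 788.

788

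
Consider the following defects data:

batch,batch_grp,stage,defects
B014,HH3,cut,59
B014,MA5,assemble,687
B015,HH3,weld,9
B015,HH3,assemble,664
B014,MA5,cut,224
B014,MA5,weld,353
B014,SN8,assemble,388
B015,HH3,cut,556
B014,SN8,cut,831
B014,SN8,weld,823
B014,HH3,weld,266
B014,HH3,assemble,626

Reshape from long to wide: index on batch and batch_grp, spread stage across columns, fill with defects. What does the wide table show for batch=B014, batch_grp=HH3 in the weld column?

Wide layout: rows indexed by batch and batch_grp, columns are the 3 distinct stage values (cut, assemble, weld).
Cell (batch=B014, batch_grp=HH3, stage=weld) draws from the long row where batch=B014, batch_grp=HH3 and stage=weld, which has defects=266.

266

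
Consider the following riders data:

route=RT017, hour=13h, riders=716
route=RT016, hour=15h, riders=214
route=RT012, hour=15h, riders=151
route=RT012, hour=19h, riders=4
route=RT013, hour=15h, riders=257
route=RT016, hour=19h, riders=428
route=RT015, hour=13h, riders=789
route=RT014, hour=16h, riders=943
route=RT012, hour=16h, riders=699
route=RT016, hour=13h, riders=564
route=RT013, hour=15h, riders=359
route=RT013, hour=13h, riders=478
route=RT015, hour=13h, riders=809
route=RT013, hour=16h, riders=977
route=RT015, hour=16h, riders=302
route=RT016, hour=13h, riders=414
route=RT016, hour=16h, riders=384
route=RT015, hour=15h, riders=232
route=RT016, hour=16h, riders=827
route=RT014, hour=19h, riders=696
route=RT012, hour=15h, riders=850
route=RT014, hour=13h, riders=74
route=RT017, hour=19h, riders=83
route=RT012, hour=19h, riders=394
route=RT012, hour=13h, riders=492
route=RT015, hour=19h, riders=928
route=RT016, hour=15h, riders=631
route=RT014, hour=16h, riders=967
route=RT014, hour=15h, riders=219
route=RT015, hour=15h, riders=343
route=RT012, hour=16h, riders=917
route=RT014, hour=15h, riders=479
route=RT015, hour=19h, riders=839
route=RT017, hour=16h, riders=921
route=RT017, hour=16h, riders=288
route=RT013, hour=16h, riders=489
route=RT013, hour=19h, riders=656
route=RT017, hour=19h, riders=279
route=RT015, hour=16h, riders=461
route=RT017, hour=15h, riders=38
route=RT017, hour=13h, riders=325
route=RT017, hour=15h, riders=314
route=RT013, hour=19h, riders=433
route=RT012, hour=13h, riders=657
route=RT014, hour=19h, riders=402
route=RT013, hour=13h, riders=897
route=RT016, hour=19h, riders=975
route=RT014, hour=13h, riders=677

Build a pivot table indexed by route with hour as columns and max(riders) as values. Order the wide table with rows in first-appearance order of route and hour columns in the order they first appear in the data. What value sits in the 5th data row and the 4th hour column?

461

With rows in first-appearance order of route, row 5 is route=RT015. hour columns in first-appearance order: 13h, 15h, 19h, 16h; column 4 is 16h.
Long rows with route=RT015, hour=16h: max(302, 461) = 461.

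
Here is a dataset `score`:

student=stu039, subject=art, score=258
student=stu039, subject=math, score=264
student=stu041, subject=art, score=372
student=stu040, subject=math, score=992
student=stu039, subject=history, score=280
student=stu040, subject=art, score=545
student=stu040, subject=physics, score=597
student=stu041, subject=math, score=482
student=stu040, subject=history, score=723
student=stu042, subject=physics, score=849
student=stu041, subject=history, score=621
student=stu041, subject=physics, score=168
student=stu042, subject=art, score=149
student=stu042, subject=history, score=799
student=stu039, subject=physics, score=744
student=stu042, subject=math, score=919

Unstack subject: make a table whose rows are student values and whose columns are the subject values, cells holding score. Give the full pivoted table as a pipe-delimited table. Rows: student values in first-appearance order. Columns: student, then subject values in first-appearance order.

| student | art | math | history | physics |
| stu039 | 258 | 264 | 280 | 744 |
| stu041 | 372 | 482 | 621 | 168 |
| stu040 | 545 | 992 | 723 | 597 |
| stu042 | 149 | 919 | 799 | 849 |

Columns: student plus the 4 distinct subject values (art, math, history, physics).
For example, row stu039 column art takes score=258 from the long row (stu039, art).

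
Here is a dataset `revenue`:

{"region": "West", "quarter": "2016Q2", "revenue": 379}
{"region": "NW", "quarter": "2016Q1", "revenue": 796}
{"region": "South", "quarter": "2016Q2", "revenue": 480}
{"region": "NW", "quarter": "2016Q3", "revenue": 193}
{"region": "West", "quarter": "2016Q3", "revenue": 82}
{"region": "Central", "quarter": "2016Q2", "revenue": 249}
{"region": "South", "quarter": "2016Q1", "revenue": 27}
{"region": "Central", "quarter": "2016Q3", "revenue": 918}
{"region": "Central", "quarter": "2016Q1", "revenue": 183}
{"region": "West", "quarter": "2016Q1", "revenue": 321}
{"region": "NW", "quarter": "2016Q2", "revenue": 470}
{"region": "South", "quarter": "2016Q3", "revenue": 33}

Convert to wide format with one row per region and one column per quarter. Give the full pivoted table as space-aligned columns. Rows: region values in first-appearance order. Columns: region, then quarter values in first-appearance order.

Columns: region plus the 3 distinct quarter values (2016Q2, 2016Q1, 2016Q3).
For example, row West column 2016Q2 takes revenue=379 from the long row (West, 2016Q2).

region   2016Q2  2016Q1  2016Q3
West     379     321     82    
NW       470     796     193   
South    480     27      33    
Central  249     183     918   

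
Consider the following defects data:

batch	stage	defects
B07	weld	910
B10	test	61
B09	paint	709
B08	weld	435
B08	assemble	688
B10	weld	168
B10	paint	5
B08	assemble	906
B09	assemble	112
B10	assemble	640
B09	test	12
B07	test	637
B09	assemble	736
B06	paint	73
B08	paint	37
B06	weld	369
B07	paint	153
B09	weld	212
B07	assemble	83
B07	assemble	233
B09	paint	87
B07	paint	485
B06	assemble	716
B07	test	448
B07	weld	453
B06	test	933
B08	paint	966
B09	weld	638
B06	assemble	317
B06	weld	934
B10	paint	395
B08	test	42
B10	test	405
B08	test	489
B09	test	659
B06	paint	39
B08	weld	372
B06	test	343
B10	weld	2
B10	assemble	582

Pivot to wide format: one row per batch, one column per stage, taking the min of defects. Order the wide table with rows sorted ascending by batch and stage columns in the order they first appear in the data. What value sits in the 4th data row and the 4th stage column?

With rows sorted ascending by batch, row 4 is batch=B09. stage columns in first-appearance order: weld, test, paint, assemble; column 4 is assemble.
Long rows with batch=B09, stage=assemble: min(112, 736) = 112.

112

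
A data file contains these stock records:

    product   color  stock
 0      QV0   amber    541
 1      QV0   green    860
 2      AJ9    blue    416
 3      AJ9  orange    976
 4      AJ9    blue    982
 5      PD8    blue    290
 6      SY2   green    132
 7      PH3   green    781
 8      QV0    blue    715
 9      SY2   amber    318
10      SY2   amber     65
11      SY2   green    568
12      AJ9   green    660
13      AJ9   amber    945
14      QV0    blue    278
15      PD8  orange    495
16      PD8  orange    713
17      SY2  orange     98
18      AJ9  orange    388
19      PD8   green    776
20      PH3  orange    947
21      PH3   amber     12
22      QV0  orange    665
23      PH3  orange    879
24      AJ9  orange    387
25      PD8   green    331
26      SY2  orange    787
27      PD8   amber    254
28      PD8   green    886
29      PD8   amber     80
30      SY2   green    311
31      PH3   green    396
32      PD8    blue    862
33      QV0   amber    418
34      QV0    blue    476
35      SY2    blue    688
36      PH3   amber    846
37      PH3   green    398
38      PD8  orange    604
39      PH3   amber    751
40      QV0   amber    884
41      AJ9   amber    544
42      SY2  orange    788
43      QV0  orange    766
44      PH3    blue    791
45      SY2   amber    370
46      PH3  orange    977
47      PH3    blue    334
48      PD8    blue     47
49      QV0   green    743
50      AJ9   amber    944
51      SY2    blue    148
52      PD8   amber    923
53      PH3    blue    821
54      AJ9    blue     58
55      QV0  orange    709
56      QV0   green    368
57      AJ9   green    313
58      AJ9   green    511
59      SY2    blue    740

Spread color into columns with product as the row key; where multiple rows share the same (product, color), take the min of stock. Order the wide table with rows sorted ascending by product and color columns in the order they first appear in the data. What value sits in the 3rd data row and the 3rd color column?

334

With rows sorted ascending by product, row 3 is product=PH3. color columns in first-appearance order: amber, green, blue, orange; column 3 is blue.
Long rows with product=PH3, color=blue: min(791, 334, 821) = 334.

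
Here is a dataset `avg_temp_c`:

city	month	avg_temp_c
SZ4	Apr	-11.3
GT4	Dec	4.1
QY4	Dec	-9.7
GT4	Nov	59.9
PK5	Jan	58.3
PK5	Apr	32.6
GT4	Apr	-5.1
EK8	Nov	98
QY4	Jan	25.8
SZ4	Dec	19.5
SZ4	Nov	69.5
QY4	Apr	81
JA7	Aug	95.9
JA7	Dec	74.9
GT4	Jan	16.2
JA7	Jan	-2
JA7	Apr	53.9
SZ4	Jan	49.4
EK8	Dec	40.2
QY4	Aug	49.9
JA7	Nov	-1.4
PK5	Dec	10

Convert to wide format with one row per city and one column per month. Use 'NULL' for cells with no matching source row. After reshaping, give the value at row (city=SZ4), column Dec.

The long row with city=SZ4, month=Dec has avg_temp_c=19.5.

19.5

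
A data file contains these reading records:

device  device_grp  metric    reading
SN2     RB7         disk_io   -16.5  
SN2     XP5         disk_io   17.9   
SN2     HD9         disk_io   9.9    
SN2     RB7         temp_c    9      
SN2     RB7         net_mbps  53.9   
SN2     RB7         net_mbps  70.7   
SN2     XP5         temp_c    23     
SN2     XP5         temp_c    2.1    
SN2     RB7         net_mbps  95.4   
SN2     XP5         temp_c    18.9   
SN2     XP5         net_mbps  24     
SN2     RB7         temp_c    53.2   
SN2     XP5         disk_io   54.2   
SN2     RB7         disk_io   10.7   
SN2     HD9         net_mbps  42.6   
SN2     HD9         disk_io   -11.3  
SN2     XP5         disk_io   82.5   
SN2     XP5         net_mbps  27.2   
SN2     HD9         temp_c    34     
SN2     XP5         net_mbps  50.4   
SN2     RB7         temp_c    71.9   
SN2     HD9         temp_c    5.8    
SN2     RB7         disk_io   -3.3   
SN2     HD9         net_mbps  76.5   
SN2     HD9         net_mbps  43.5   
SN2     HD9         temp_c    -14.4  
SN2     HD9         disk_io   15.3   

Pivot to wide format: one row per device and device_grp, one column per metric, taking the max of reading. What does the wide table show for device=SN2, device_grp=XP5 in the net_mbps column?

50.4

Rows with device=SN2, device_grp=XP5 and metric=net_mbps: reading values are 24, 27.2, 50.4.
max(24, 27.2, 50.4) = 50.4.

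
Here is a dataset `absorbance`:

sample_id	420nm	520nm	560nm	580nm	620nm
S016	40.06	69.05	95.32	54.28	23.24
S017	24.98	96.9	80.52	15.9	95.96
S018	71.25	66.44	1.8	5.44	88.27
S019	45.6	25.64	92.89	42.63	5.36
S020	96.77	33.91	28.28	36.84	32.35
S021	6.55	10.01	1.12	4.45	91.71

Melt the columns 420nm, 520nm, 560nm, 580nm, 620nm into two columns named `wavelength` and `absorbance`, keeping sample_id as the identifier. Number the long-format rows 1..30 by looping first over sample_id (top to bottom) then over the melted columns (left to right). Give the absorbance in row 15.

30 rows total (6 × 5). Row 15: index ⌊(15-1)/5⌋ = 2 into sample_id → S018; (15-1) mod 5 = 4 into the melted columns → 620nm.
So row 15 is (S018, 620nm, 88.27); absorbance = 88.27.

88.27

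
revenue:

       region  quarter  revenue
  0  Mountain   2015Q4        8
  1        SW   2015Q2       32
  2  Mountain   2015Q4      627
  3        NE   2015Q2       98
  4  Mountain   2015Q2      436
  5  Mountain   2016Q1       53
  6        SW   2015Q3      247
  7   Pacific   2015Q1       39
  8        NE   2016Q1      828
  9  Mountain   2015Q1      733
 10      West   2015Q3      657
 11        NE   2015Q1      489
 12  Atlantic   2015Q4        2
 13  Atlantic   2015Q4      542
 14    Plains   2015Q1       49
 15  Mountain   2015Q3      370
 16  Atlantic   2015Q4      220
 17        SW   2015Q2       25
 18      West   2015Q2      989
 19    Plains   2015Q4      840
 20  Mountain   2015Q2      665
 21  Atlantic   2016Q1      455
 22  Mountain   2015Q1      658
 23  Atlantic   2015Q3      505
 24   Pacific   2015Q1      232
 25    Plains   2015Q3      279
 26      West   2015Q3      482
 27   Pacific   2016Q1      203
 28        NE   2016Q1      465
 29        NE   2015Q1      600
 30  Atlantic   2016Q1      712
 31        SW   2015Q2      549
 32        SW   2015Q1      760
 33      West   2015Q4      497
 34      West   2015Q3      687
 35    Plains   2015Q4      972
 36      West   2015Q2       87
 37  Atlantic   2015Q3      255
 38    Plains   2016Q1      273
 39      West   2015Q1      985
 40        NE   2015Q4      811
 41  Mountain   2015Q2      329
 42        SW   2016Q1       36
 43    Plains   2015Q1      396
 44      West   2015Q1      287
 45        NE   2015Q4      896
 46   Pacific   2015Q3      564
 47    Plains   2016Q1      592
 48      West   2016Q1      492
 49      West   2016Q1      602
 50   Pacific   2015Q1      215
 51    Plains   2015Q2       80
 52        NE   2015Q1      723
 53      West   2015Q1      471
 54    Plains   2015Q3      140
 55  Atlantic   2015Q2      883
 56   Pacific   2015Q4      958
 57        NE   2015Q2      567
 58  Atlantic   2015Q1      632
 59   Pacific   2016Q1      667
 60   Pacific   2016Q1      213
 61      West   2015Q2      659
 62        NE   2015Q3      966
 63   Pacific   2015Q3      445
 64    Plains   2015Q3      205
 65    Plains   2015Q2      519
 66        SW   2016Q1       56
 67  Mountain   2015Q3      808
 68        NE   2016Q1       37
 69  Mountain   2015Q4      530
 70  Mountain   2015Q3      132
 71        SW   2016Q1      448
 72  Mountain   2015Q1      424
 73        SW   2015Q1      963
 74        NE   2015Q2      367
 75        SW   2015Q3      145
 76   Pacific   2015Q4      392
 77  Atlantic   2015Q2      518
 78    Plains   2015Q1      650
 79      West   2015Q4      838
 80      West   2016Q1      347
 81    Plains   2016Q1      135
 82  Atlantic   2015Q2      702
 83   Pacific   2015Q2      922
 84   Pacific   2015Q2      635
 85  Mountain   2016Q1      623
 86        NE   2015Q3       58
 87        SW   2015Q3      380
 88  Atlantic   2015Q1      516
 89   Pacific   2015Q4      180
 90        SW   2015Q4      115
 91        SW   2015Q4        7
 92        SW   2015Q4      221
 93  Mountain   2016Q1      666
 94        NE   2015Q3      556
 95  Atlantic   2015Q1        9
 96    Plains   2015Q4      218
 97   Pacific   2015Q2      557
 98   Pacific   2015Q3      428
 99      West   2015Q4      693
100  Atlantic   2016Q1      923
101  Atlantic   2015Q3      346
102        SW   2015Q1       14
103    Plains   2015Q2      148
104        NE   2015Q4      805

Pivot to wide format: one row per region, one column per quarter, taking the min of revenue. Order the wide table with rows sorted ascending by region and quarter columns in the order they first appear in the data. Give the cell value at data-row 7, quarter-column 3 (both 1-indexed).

With rows sorted ascending by region, row 7 is region=West. quarter columns in first-appearance order: 2015Q4, 2015Q2, 2016Q1, 2015Q3, 2015Q1; column 3 is 2016Q1.
Long rows with region=West, quarter=2016Q1: min(492, 602, 347) = 347.

347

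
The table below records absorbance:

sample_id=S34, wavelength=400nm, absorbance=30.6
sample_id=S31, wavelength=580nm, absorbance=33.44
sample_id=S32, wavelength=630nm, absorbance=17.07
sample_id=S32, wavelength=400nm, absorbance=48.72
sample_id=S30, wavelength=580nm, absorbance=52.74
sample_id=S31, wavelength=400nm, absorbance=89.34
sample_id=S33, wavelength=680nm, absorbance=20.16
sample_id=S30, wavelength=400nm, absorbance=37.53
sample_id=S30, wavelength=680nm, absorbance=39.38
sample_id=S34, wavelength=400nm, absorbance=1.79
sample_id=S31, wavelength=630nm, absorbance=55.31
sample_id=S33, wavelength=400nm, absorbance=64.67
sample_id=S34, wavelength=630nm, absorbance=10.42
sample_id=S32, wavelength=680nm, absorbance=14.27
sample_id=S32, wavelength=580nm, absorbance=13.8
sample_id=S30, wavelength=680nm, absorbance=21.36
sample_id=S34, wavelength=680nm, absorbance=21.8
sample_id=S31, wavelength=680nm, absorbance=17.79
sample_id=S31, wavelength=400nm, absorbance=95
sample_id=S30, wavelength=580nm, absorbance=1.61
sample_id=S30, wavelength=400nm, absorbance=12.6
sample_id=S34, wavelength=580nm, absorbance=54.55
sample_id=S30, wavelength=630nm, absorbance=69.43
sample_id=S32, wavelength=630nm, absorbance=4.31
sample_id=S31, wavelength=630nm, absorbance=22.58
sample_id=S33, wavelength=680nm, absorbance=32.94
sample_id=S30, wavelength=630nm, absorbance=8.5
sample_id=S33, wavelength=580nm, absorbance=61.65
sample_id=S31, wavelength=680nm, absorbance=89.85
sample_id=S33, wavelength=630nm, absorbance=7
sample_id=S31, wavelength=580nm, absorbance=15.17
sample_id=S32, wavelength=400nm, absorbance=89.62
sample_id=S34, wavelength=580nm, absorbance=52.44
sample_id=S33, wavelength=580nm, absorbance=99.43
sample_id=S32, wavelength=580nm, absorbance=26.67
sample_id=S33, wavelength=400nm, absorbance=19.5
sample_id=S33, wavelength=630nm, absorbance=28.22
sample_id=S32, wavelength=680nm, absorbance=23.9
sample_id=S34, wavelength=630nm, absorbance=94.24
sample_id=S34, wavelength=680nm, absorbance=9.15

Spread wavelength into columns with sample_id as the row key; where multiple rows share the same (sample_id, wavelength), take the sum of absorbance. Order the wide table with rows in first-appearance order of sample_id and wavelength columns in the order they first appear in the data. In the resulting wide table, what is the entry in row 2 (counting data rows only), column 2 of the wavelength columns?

With rows in first-appearance order of sample_id, row 2 is sample_id=S31. wavelength columns in first-appearance order: 400nm, 580nm, 630nm, 680nm; column 2 is 580nm.
Long rows with sample_id=S31, wavelength=580nm: 33.44 + 15.17 = 48.61.

48.61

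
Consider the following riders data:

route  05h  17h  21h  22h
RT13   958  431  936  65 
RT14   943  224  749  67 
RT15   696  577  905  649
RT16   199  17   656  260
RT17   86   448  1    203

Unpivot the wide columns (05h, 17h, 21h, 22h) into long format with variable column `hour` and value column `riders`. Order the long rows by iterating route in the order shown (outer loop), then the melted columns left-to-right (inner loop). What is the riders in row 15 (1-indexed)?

20 rows total (5 × 4). Row 15: index ⌊(15-1)/4⌋ = 3 into route → RT16; (15-1) mod 4 = 2 into the melted columns → 21h.
So row 15 is (RT16, 21h, 656); riders = 656.

656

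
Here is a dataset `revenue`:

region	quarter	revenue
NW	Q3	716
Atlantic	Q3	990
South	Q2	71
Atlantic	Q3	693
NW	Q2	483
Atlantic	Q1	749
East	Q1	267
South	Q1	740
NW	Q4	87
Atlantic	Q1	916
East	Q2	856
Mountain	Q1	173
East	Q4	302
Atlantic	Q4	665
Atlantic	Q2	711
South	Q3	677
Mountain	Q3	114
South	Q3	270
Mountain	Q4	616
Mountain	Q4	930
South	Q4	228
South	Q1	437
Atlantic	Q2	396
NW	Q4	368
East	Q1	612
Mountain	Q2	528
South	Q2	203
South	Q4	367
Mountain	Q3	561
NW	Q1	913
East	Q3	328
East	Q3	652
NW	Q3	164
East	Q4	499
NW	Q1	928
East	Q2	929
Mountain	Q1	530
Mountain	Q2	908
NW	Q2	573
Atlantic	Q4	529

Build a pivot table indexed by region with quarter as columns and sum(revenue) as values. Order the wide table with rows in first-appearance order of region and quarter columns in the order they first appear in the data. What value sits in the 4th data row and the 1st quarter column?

With rows in first-appearance order of region, row 4 is region=East. quarter columns in first-appearance order: Q3, Q2, Q1, Q4; column 1 is Q3.
Long rows with region=East, quarter=Q3: 328 + 652 = 980.

980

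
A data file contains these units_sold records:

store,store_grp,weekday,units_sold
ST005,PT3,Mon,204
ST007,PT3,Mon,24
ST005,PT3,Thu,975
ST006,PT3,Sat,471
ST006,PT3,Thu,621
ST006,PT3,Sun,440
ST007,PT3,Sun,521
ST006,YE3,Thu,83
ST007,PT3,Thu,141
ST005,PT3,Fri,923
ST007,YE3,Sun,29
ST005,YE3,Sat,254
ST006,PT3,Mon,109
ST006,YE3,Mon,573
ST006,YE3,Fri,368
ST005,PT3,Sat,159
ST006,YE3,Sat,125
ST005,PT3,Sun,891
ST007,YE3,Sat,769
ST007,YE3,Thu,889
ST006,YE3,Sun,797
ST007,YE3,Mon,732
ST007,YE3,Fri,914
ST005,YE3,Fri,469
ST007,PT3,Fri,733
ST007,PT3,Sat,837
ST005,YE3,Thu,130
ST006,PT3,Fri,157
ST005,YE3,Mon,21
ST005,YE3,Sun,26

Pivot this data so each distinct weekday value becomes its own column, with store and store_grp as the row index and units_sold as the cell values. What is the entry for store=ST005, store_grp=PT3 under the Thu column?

975

Wide layout: rows indexed by store and store_grp, columns are the 5 distinct weekday values (Mon, Thu, Sat, Sun, Fri).
Cell (store=ST005, store_grp=PT3, weekday=Thu) draws from the long row where store=ST005, store_grp=PT3 and weekday=Thu, which has units_sold=975.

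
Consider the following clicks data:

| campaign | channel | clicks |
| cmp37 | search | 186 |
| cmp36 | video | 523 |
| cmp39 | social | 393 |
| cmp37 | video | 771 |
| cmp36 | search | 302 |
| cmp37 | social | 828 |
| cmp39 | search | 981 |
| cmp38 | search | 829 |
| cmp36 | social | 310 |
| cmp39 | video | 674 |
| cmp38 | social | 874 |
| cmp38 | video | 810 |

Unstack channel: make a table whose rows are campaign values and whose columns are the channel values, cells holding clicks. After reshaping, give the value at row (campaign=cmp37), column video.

Wide layout: rows indexed by campaign, columns are the 3 distinct channel values (search, video, social).
Cell (campaign=cmp37, channel=video) draws from the long row where campaign=cmp37 and channel=video, which has clicks=771.

771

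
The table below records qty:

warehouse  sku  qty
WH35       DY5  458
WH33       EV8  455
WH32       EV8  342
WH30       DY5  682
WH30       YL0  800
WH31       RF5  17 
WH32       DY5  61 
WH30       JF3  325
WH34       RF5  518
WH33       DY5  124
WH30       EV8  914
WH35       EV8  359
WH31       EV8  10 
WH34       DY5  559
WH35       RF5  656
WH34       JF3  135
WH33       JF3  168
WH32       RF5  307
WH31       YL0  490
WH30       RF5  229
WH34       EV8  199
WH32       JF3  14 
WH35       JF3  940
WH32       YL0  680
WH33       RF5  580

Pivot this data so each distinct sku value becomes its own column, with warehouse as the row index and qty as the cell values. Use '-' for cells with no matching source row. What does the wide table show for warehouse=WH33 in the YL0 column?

No long-format row has warehouse=WH33 and sku=YL0, so the cell is -.

-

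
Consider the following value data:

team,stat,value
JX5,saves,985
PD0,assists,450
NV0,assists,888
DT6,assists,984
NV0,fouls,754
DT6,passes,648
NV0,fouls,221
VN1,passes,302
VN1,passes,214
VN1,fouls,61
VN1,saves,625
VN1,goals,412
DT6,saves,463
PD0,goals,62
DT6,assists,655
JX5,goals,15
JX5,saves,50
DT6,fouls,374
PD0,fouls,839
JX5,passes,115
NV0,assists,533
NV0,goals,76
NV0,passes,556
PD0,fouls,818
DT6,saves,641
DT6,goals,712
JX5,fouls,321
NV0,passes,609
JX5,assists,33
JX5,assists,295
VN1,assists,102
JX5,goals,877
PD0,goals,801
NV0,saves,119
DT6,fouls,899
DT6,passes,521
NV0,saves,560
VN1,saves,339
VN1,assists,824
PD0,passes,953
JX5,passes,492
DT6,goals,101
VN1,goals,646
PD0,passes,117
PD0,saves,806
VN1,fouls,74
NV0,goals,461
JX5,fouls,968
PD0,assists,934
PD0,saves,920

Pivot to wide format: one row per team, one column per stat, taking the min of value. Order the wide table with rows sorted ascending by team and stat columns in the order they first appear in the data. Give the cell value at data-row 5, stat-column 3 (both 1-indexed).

With rows sorted ascending by team, row 5 is team=VN1. stat columns in first-appearance order: saves, assists, fouls, passes, goals; column 3 is fouls.
Long rows with team=VN1, stat=fouls: min(61, 74) = 61.

61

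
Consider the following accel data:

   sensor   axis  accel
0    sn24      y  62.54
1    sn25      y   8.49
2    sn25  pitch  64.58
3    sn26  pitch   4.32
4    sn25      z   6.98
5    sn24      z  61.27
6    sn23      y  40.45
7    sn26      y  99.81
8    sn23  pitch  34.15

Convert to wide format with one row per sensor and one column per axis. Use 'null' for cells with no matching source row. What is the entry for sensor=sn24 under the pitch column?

No long-format row has sensor=sn24 and axis=pitch, so the cell is null.

null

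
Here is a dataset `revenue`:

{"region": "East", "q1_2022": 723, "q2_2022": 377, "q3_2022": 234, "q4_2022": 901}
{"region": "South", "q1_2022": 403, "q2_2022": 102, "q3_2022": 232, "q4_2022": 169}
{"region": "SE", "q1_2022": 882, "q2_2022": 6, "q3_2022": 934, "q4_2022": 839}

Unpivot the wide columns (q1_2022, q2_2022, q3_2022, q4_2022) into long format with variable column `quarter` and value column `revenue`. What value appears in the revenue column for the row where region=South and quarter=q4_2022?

Unpivoting turns each (region, wide-column) pair into one long row.
The wide cell at row South, column q4_2022 holds 169, so the long row (South, q4_2022) has revenue=169.

169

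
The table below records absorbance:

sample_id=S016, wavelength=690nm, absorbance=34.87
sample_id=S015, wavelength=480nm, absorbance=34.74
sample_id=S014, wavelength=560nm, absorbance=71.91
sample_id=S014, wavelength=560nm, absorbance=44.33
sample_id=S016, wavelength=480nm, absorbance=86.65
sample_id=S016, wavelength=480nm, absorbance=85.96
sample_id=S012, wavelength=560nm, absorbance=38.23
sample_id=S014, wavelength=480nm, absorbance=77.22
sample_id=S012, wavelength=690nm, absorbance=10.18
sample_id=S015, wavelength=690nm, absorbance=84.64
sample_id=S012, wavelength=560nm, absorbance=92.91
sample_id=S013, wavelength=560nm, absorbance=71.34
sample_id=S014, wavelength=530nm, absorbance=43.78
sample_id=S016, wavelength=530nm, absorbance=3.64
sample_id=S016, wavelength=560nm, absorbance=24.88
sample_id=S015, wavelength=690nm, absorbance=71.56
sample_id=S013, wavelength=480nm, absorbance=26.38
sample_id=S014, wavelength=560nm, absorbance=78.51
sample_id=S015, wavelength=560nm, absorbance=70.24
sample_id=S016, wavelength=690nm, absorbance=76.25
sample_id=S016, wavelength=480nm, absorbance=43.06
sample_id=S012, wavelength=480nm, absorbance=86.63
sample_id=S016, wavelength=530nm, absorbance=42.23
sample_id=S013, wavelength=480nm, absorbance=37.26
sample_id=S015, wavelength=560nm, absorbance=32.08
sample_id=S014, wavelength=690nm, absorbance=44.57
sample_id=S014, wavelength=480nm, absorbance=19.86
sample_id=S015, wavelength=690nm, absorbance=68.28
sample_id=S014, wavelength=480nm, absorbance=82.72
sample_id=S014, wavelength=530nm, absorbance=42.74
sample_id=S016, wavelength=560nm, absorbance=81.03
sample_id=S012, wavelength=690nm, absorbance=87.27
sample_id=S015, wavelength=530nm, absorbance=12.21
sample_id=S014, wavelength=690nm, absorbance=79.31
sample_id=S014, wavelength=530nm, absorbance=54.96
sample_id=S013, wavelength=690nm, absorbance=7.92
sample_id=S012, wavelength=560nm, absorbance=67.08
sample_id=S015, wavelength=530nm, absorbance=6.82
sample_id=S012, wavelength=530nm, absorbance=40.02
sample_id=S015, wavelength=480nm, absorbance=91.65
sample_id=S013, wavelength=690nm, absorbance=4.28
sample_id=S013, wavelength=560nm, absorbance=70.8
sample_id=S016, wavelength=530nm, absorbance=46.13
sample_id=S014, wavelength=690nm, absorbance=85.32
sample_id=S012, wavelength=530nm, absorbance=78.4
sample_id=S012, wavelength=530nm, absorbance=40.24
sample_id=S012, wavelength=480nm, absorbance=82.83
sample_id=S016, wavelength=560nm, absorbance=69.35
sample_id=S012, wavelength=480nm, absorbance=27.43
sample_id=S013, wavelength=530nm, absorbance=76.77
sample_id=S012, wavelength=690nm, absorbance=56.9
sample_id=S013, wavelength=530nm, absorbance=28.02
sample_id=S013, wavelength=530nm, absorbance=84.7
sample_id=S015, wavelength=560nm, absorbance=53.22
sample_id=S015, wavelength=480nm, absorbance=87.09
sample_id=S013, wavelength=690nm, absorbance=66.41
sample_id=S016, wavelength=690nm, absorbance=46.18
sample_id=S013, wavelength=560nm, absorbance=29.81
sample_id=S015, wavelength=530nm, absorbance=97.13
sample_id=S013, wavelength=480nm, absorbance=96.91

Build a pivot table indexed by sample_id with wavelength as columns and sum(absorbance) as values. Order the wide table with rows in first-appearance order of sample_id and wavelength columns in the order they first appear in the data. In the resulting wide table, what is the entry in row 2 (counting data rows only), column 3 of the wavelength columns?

155.54

With rows in first-appearance order of sample_id, row 2 is sample_id=S015. wavelength columns in first-appearance order: 690nm, 480nm, 560nm, 530nm; column 3 is 560nm.
Long rows with sample_id=S015, wavelength=560nm: 70.24 + 32.08 + 53.22 = 155.54.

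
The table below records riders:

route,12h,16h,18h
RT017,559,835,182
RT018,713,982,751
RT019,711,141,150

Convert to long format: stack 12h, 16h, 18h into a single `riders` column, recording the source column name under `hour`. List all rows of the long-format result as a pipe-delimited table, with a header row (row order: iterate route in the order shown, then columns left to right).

| route | hour | riders |
| RT017 | 12h | 559 |
| RT017 | 16h | 835 |
| RT017 | 18h | 182 |
| RT018 | 12h | 713 |
| RT018 | 16h | 982 |
| RT018 | 18h | 751 |
| RT019 | 12h | 711 |
| RT019 | 16h | 141 |
| RT019 | 18h | 150 |

Each (route, column) pair becomes one row: 3 × 3 = 9 rows.
For example, (RT017, 12h) → riders=559.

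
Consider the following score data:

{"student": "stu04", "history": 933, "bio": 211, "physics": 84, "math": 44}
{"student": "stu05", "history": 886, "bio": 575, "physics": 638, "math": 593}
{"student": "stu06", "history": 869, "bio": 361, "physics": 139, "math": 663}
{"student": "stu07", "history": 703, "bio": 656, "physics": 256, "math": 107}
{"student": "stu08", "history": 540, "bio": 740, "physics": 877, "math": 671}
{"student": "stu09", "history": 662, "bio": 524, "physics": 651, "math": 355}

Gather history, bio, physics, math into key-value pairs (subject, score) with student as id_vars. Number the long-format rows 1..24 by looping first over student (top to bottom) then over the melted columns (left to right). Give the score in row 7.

638

24 rows total (6 × 4). Row 7: index ⌊(7-1)/4⌋ = 1 into student → stu05; (7-1) mod 4 = 2 into the melted columns → physics.
So row 7 is (stu05, physics, 638); score = 638.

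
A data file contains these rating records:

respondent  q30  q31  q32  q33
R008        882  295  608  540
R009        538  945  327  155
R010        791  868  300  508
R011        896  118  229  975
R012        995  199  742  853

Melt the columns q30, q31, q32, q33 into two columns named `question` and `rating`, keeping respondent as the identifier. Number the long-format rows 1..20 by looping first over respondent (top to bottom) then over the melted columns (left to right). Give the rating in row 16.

20 rows total (5 × 4). Row 16: index ⌊(16-1)/4⌋ = 3 into respondent → R011; (16-1) mod 4 = 3 into the melted columns → q33.
So row 16 is (R011, q33, 975); rating = 975.

975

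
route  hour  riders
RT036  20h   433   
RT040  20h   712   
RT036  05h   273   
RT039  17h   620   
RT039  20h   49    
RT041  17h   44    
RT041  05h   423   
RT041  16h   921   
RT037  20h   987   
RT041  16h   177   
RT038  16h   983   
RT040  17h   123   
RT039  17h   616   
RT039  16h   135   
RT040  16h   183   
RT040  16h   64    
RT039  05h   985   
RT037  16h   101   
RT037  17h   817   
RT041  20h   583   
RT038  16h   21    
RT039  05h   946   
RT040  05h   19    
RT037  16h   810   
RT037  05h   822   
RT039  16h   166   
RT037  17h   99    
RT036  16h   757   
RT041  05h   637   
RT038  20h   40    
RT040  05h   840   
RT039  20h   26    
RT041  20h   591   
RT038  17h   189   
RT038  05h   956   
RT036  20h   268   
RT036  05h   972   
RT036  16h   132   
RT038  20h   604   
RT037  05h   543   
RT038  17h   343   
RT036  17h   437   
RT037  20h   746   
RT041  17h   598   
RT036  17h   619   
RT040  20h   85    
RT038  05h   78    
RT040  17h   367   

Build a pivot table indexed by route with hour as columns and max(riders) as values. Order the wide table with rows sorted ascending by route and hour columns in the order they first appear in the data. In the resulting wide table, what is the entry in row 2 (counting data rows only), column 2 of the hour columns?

822

With rows sorted ascending by route, row 2 is route=RT037. hour columns in first-appearance order: 20h, 05h, 17h, 16h; column 2 is 05h.
Long rows with route=RT037, hour=05h: max(822, 543) = 822.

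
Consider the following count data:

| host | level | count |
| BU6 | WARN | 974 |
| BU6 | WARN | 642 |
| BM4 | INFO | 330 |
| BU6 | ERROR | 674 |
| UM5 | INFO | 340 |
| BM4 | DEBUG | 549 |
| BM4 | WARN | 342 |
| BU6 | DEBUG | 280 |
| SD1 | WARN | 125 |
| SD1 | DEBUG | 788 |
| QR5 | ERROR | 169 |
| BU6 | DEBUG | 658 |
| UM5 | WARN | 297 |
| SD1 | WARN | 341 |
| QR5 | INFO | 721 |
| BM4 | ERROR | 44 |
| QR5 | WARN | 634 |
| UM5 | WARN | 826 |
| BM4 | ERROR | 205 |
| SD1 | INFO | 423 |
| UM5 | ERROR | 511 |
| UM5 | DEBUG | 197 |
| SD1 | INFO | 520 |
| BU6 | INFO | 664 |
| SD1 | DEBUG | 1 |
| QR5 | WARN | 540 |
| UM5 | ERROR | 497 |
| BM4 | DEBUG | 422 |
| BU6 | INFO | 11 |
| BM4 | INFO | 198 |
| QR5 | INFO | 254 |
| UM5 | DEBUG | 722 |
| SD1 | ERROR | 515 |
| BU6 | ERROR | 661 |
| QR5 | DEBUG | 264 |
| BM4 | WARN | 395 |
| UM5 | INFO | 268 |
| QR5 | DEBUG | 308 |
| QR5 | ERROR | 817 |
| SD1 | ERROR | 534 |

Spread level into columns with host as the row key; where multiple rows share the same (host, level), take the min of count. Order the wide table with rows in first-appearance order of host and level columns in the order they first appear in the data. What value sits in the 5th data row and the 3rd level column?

169

With rows in first-appearance order of host, row 5 is host=QR5. level columns in first-appearance order: WARN, INFO, ERROR, DEBUG; column 3 is ERROR.
Long rows with host=QR5, level=ERROR: min(169, 817) = 169.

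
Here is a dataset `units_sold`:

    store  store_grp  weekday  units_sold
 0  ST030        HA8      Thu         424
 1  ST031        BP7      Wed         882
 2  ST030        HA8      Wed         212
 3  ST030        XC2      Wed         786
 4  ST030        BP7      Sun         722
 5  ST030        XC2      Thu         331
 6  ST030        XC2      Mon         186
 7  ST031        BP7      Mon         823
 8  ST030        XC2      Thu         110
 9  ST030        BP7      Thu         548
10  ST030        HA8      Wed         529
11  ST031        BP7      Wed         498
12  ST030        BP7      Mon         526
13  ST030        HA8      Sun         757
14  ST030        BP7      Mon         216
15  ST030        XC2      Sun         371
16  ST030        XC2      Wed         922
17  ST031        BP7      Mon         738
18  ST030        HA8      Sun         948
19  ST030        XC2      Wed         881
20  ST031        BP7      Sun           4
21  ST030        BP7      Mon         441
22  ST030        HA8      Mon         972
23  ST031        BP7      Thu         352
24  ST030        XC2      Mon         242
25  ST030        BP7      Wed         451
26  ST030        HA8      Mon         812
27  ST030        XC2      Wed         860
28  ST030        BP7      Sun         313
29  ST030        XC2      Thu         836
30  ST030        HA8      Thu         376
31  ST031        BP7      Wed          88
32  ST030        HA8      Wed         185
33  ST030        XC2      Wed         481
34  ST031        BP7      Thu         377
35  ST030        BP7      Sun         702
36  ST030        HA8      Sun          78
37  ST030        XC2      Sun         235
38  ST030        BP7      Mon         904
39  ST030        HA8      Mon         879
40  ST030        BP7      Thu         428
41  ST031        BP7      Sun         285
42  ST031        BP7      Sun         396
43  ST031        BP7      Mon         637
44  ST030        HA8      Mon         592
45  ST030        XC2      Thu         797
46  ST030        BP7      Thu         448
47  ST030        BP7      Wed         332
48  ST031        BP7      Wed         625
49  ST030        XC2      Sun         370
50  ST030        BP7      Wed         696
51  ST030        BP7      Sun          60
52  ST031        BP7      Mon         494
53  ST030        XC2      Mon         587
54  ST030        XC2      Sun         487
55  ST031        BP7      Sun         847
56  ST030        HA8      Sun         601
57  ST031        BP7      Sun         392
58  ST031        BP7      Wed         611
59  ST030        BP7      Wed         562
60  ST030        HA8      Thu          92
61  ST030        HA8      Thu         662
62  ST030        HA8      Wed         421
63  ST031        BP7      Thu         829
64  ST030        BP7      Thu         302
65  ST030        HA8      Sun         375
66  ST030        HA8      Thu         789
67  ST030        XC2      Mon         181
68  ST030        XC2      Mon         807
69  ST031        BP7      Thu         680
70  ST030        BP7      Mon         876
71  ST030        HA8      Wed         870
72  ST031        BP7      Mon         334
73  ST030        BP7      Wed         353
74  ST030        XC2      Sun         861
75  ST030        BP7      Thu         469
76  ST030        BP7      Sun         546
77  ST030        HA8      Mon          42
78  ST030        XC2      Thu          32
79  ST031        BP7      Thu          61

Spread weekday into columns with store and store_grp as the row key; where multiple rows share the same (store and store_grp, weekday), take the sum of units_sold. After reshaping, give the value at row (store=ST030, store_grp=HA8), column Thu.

Rows with store=ST030, store_grp=HA8 and weekday=Thu: units_sold values are 424, 376, 92, 662, 789.
424 + 376 + 92 + 662 + 789 = 2343.

2343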